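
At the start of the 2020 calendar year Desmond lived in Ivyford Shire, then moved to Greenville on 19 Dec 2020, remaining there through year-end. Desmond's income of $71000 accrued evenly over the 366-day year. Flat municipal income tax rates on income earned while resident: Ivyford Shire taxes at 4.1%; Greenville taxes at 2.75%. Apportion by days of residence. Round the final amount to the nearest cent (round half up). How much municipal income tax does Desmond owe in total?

$2876.95

Ivyford Shire, 1 Jan – 18 Dec 2020: 353 days → $71000 × 4.1% × 353/366 = $2807.6038
Greenville, 19 Dec – 31 Dec 2020: 13 days → $71000 × 2.75% × 13/366 = $69.3511
Total = $2876.9549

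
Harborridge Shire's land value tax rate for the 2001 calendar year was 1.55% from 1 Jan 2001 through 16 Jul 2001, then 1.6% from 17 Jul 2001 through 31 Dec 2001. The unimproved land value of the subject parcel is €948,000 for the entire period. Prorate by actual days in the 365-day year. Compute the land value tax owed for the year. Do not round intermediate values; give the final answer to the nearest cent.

1 Jan – 16 Jul 2001: 197 days at 1.55% → €948,000 × 1.55% × 197/365 = €7,930.7342
17 Jul – 31 Dec 2001: 168 days at 1.6% → €948,000 × 1.6% × 168/365 = €6,981.4356
Total = €14,912.1699

€14,912.17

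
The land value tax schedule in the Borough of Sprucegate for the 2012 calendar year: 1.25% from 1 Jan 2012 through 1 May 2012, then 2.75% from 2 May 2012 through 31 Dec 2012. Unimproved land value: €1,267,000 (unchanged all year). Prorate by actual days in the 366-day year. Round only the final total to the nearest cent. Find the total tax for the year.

1 Jan – 1 May 2012: 122 days at 1.25% → €1,267,000 × 1.25% × 122/366 = €5,279.1667
2 May – 31 Dec 2012: 244 days at 2.75% → €1,267,000 × 2.75% × 244/366 = €23,228.3333
Total = €28,507.5000

€28,507.50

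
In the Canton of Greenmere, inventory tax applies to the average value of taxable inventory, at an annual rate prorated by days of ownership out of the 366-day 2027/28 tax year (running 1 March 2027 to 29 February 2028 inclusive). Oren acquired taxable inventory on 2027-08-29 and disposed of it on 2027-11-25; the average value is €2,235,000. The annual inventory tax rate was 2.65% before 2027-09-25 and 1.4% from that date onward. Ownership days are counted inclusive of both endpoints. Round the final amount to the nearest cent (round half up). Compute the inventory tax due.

2027-08-29 to 2027-09-24: 27 days at 2.65% → €2,235,000 × 2.65% × 27/366 = €4,369.2418
2027-09-25 to 2027-11-25: 62 days at 1.4% → €2,235,000 × 1.4% × 62/366 = €5,300.4918
Total = €9,669.7336

€9,669.73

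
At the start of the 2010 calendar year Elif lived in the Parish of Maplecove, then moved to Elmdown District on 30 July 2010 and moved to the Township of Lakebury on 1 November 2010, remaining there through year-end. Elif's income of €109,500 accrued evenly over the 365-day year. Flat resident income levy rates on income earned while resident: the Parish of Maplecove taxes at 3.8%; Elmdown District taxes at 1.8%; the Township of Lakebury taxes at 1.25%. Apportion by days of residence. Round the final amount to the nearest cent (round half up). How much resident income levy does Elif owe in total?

The Parish of Maplecove, 1 January – 29 July 2010: 210 days → €109,500 × 3.8% × 210/365 = €2,394.0000
Elmdown District, 30 July – 31 October 2010: 94 days → €109,500 × 1.8% × 94/365 = €507.6000
The Township of Lakebury, 1 November – 31 December 2010: 61 days → €109,500 × 1.25% × 61/365 = €228.7500
Total = €3,130.3500

€3,130.35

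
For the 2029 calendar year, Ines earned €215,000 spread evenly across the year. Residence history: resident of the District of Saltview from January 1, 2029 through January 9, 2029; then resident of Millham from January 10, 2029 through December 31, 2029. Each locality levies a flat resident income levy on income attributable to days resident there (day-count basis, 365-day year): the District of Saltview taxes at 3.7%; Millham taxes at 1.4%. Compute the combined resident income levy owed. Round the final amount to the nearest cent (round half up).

€3,131.93

The District of Saltview, January 1 – January 9, 2029: 9 days → €215,000 × 3.7% × 9/365 = €196.1507
Millham, January 10 – December 31, 2029: 356 days → €215,000 × 1.4% × 356/365 = €2,935.7808
Total = €3,131.9315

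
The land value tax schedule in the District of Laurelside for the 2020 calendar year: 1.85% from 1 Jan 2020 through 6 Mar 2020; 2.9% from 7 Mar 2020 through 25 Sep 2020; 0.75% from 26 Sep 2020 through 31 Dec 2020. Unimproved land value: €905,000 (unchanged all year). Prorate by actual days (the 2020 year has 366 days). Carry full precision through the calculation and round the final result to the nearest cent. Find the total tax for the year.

1 Jan – 6 Mar 2020: 66 days at 1.85% → €905,000 × 1.85% × 66/366 = €3,019.1393
7 Mar – 25 Sep 2020: 203 days at 2.9% → €905,000 × 2.9% × 203/366 = €14,556.6530
26 Sep – 31 Dec 2020: 97 days at 0.75% → €905,000 × 0.75% × 97/366 = €1,798.8730
Total = €19,374.6653

€19,374.67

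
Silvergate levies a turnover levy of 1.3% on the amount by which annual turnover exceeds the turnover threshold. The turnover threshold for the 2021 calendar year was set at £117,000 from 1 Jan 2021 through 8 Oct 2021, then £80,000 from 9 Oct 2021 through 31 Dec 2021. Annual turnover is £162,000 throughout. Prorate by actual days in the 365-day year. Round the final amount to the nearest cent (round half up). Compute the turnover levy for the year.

1 Jan – 8 Oct 2021: 281 days, exemption £117,000 → (£162,000 − £117,000) × 1.3% × 281/365 = £450.3699
9 Oct – 31 Dec 2021: 84 days, exemption £80,000 → (£162,000 − £80,000) × 1.3% × 84/365 = £245.3260
Total = £695.6959

£695.70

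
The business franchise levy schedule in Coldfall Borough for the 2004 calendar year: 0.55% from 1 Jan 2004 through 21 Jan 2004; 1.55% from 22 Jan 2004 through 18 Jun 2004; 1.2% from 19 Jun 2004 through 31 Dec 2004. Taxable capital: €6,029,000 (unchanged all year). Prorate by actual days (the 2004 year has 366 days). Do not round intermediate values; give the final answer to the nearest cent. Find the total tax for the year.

€78,689.98

1 Jan – 21 Jan 2004: 21 days at 0.55% → €6,029,000 × 0.55% × 21/366 = €1,902.5943
22 Jan – 18 Jun 2004: 149 days at 1.55% → €6,029,000 × 1.55% × 149/366 = €38,043.6489
19 Jun – 31 Dec 2004: 196 days at 1.2% → €6,029,000 × 1.2% × 196/366 = €38,743.7377
Total = €78,689.9809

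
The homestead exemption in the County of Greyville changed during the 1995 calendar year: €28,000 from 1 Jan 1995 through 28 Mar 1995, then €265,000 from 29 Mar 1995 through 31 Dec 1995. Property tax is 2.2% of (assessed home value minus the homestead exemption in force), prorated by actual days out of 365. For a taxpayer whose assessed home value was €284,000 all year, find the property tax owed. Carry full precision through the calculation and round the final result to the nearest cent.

1 Jan – 28 Mar 1995: 87 days, exemption €28,000 → (€284,000 − €28,000) × 2.2% × 87/365 = €1,342.4219
29 Mar – 31 Dec 1995: 278 days, exemption €265,000 → (€284,000 − €265,000) × 2.2% × 278/365 = €318.3671
Total = €1,660.7890

€1,660.79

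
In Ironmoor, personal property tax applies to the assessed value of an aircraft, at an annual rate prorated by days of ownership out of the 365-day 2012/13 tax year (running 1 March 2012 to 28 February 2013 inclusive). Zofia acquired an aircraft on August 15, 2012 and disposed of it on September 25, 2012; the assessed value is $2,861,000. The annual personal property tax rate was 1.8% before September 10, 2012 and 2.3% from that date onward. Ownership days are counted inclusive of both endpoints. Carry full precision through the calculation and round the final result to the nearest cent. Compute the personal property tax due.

August 15 – September 9, 2012: 26 days at 1.8% → $2,861,000 × 1.8% × 26/365 = $3,668.3507
September 10 – September 25, 2012: 16 days at 2.3% → $2,861,000 × 2.3% × 16/365 = $2,884.5151
Total = $6,552.8658

$6,552.87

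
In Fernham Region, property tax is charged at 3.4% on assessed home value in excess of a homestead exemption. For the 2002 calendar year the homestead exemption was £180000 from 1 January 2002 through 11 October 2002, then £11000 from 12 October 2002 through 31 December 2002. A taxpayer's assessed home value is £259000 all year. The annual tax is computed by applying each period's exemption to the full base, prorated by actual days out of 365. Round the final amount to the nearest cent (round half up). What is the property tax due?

1 January – 11 October 2002: 284 days, exemption £180000 → (£259000 − £180000) × 3.4% × 284/365 = £2089.9288
12 October – 31 December 2002: 81 days, exemption £11000 → (£259000 − £11000) × 3.4% × 81/365 = £1871.2110
Total = £3961.1397

£3961.14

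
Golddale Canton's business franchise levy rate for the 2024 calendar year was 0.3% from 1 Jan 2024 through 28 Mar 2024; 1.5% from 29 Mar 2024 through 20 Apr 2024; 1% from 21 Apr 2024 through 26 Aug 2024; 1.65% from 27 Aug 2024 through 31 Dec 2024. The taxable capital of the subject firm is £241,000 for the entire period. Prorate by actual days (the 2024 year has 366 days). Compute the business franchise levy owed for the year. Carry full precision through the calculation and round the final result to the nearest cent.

1 Jan – 28 Mar 2024: 88 days at 0.3% → £241,000 × 0.3% × 88/366 = £173.8361
29 Mar – 20 Apr 2024: 23 days at 1.5% → £241,000 × 1.5% × 23/366 = £227.1721
21 Apr – 26 Aug 2024: 128 days at 1% → £241,000 × 1% × 128/366 = £842.8415
27 Aug – 31 Dec 2024: 127 days at 1.65% → £241,000 × 1.65% × 127/366 = £1,379.8238
Total = £2,623.6735

£2,623.67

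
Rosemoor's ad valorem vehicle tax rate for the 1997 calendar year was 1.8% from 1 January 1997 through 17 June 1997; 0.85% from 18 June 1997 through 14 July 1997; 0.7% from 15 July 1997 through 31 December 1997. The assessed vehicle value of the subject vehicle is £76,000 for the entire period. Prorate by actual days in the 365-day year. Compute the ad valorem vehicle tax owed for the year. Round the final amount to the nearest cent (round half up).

1 January – 17 June 1997: 168 days at 1.8% → £76,000 × 1.8% × 168/365 = £629.6548
18 June – 14 July 1997: 27 days at 0.85% → £76,000 × 0.85% × 27/365 = £47.7863
15 July – 31 December 1997: 170 days at 0.7% → £76,000 × 0.7% × 170/365 = £247.7808
Total = £925.2219

£925.22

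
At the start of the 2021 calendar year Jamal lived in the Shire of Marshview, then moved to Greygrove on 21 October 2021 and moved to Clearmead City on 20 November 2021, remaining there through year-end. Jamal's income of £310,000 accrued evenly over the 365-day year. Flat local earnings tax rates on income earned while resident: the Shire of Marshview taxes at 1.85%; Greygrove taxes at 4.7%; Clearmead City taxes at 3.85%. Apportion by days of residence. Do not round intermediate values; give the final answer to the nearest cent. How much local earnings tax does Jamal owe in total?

The Shire of Marshview, 1 January – 20 October 2021: 293 days → £310,000 × 1.85% × 293/365 = £4,603.7123
Greygrove, 21 October – 19 November 2021: 30 days → £310,000 × 4.7% × 30/365 = £1,197.5342
Clearmead City, 20 November – 31 December 2021: 42 days → £310,000 × 3.85% × 42/365 = £1,373.3425
Total = £7,174.5890

£7,174.59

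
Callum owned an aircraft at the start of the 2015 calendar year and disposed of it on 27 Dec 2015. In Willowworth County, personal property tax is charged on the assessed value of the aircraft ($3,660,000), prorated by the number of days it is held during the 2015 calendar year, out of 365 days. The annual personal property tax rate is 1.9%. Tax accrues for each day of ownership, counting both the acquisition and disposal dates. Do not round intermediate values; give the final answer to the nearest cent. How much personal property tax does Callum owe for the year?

Days held (1 Jan – 27 Dec 2015): 361 out of 365
Tax = $3,660,000 × 1.9% × 361/365 = $68,777.9178

$68,777.92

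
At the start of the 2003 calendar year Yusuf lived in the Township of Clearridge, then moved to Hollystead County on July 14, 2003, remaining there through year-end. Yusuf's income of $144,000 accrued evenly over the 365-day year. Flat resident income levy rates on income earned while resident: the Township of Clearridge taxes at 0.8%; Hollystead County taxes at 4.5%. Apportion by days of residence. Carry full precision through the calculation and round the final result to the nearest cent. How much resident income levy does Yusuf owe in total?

The Township of Clearridge, January 1 – July 13, 2003: 194 days → $144,000 × 0.8% × 194/365 = $612.2959
Hollystead County, July 14 – December 31, 2003: 171 days → $144,000 × 4.5% × 171/365 = $3,035.8356
Total = $3,648.1315

$3,648.13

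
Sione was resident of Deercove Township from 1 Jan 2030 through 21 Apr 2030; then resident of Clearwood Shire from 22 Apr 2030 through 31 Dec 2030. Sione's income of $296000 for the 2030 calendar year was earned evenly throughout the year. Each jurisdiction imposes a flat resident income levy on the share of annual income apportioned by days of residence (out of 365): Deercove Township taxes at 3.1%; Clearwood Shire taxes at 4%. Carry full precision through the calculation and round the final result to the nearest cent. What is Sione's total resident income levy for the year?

Deercove Township, 1 Jan – 21 Apr 2030: 111 days → $296000 × 3.1% × 111/365 = $2790.5096
Clearwood Shire, 22 Apr – 31 Dec 2030: 254 days → $296000 × 4% × 254/365 = $8239.3425
Total = $11029.8521

$11029.85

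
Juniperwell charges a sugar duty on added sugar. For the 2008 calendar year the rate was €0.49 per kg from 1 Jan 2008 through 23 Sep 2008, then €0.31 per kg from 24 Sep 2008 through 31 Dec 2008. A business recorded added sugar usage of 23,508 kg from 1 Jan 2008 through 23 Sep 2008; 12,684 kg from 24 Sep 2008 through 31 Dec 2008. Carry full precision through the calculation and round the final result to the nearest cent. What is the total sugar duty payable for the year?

€15,450.96

1 Jan – 23 Sep 2008: 23,508 kg at €0.49/kg → €11,518.92
24 Sep – 31 Dec 2008: 12,684 kg at €0.31/kg → €3,932.04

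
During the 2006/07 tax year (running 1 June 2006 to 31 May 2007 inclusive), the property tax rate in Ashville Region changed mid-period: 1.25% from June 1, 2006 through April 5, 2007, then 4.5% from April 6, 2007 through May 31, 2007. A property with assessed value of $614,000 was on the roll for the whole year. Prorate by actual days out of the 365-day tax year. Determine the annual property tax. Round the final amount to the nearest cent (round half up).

$10,736.59

June 1, 2006 – April 5, 2007: 309 days at 1.25% → $614,000 × 1.25% × 309/365 = $6,497.4658
April 6 – May 31, 2007: 56 days at 4.5% → $614,000 × 4.5% × 56/365 = $4,239.1233
Total = $10,736.5890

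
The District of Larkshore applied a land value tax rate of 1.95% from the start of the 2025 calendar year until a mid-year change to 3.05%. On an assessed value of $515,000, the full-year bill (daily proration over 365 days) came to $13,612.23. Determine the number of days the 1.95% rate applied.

Let d = days at the first rate; then 365 − d days at the second rate.
$515,000 × [1.95%·d + 3.05%·(365−d)] / 365 = $13,612.23
Solving gives d = 135, so the new rate took effect on 16 May 2025.

135 days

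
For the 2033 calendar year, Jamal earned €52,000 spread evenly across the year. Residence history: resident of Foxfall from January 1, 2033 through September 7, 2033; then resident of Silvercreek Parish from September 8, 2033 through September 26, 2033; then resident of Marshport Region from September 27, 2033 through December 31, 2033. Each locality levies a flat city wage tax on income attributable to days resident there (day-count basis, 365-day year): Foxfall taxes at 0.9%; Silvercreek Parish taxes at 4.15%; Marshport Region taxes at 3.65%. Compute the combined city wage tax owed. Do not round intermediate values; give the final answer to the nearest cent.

€932.08

Foxfall, January 1 – September 7, 2033: 250 days → €52,000 × 0.9% × 250/365 = €320.5479
Silvercreek Parish, September 8 – September 26, 2033: 19 days → €52,000 × 4.15% × 19/365 = €112.3342
Marshport Region, September 27 – December 31, 2033: 96 days → €52,000 × 3.65% × 96/365 = €499.2000
Total = €932.0822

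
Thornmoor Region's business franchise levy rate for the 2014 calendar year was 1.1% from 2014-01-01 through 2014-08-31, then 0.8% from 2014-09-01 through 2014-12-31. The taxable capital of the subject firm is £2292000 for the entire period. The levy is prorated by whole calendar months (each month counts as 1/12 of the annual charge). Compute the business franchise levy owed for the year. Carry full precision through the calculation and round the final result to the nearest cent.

£22920.00

2014-01-01 to 2014-08-31: 8 months at 1.1% → £2292000 × 1.1% × 8/12 = £16808.0000
2014-09-01 to 2014-12-31: 4 months at 0.8% → £2292000 × 0.8% × 4/12 = £6112.0000
Total = £22920.0000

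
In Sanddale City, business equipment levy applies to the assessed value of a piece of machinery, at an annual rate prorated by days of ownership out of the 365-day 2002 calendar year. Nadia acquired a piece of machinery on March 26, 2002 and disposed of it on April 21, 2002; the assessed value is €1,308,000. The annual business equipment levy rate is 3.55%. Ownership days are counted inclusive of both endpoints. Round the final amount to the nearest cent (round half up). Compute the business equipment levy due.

€3,434.84

Days held (March 26 – April 21, 2002): 27 out of 365
Tax = €1,308,000 × 3.55% × 27/365 = €3,434.8438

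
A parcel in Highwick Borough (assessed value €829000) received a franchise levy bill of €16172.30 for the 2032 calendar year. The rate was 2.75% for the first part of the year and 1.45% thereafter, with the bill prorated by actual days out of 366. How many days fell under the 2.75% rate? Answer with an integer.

141 days

Let d = days at the first rate; then 366 − d days at the second rate.
€829000 × [2.75%·d + 1.45%·(366−d)] / 366 = €16172.30
Solving gives d = 141, so the new rate took effect on 21 May 2032.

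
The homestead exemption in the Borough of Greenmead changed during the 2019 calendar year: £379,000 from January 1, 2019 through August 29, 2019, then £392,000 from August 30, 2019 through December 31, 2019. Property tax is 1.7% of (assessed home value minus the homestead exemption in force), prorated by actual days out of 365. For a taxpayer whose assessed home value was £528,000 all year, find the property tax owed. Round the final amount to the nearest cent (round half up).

January 1 – August 29, 2019: 241 days, exemption £379,000 → (£528,000 − £379,000) × 1.7% × 241/365 = £1,672.4740
August 30 – December 31, 2019: 124 days, exemption £392,000 → (£528,000 − £392,000) × 1.7% × 124/365 = £785.4466
Total = £2,457.9205

£2,457.92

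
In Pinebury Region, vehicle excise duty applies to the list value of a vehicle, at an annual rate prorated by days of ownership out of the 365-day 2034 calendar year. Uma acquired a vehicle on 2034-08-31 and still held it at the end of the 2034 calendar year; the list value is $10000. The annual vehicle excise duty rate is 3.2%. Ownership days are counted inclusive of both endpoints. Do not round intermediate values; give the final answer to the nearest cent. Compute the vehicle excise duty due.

$107.84

Days held (2034-08-31 to 2034-12-31): 123 out of 365
Tax = $10000 × 3.2% × 123/365 = $107.8356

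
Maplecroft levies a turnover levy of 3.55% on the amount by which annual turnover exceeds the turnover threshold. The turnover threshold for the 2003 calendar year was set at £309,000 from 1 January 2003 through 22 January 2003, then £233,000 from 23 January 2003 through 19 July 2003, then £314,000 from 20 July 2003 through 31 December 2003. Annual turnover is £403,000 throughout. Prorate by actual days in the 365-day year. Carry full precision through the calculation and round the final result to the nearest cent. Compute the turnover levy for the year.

1 January – 22 January 2003: 22 days, exemption £309,000 → (£403,000 − £309,000) × 3.55% × 22/365 = £201.1342
23 January – 19 July 2003: 178 days, exemption £233,000 → (£403,000 − £233,000) × 3.55% × 178/365 = £2,943.0959
20 July – 31 December 2003: 165 days, exemption £314,000 → (£403,000 − £314,000) × 3.55% × 165/365 = £1,428.2671
Total = £4,572.4973

£4,572.50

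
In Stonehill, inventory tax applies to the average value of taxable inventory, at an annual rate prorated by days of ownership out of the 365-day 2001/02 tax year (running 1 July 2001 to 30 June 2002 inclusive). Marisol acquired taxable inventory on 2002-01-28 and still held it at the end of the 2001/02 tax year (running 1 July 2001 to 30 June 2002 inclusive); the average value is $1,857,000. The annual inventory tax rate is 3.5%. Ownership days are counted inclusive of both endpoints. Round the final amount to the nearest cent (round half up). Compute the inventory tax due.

Days held (2002-01-28 to 2002-06-30): 154 out of 365
Tax = $1,857,000 × 3.5% × 154/365 = $27,422.5479

$27,422.55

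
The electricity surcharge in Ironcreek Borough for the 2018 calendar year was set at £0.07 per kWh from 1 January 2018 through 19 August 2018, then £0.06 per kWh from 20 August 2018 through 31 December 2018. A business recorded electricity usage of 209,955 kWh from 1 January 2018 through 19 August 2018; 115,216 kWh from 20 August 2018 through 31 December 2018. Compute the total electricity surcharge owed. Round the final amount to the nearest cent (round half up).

1 January – 19 August 2018: 209,955 kWh at £0.07/kWh → £14,696.85
20 August – 31 December 2018: 115,216 kWh at £0.06/kWh → £6,912.96

£21,609.81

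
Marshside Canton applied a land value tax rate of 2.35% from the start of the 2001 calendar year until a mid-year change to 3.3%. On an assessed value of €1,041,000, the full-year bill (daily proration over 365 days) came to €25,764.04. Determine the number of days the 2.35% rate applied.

Let d = days at the first rate; then 365 − d days at the second rate.
€1,041,000 × [2.35%·d + 3.3%·(365−d)] / 365 = €25,764.04
Solving gives d = 317, so the new rate took effect on 14 November 2001.

317 days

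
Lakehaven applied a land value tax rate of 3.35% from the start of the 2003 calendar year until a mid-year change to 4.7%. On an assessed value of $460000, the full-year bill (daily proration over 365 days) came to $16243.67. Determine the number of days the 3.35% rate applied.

316 days

Let d = days at the first rate; then 365 − d days at the second rate.
$460000 × [3.35%·d + 4.7%·(365−d)] / 365 = $16243.67
Solving gives d = 316, so the new rate took effect on 13 Nov 2003.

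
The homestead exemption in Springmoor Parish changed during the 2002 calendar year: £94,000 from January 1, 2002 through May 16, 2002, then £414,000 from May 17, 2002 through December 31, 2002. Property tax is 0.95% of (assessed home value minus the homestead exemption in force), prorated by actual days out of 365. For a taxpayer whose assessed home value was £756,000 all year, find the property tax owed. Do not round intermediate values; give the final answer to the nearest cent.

January 1 – May 16, 2002: 136 days, exemption £94,000 → (£756,000 − £94,000) × 0.95% × 136/365 = £2,343.2986
May 17 – December 31, 2002: 229 days, exemption £414,000 → (£756,000 − £414,000) × 0.95% × 229/365 = £2,038.4137
Total = £4,381.7123

£4,381.71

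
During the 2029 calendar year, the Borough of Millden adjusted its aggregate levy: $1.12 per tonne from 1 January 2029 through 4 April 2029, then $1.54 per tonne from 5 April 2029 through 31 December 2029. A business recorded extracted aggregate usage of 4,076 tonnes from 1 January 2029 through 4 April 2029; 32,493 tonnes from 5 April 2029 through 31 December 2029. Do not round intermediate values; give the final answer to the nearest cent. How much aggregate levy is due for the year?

1 January – 4 April 2029: 4,076 tonnes at $1.12/tonne → $4565.12
5 April – 31 December 2029: 32,493 tonnes at $1.54/tonne → $50039.22

$54604.34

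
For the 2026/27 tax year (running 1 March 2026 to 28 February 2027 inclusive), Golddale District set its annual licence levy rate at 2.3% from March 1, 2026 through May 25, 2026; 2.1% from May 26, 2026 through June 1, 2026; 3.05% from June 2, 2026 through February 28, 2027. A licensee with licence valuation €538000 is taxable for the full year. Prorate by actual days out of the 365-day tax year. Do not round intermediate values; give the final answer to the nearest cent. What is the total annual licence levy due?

March 1 – May 25, 2026: 86 days at 2.3% → €538000 × 2.3% × 86/365 = €2915.5178
May 26 – June 1, 2026: 7 days at 2.1% → €538000 × 2.1% × 7/365 = €216.6740
June 2, 2026 – February 28, 2027: 272 days at 3.05% → €538000 × 3.05% × 272/365 = €12228.0767
Total = €15360.2685

€15360.27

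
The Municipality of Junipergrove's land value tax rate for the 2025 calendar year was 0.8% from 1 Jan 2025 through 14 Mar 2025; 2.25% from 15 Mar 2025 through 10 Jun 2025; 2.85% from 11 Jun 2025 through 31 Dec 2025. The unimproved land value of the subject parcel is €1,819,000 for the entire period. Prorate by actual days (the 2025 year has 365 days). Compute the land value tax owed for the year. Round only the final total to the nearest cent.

1 Jan – 14 Mar 2025: 73 days at 0.8% → €1,819,000 × 0.8% × 73/365 = €2,910.4000
15 Mar – 10 Jun 2025: 88 days at 2.25% → €1,819,000 × 2.25% × 88/365 = €9,867.4521
11 Jun – 31 Dec 2025: 204 days at 2.85% → €1,819,000 × 2.85% × 204/365 = €28,974.4274
Total = €41,752.2795

€41,752.28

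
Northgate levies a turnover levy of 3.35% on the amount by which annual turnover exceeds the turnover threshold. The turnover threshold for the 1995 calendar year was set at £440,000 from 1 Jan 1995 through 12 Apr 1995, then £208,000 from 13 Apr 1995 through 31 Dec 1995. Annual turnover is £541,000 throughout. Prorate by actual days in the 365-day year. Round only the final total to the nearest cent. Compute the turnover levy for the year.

1 Jan – 12 Apr 1995: 102 days, exemption £440,000 → (£541,000 − £440,000) × 3.35% × 102/365 = £945.5260
13 Apr – 31 Dec 1995: 263 days, exemption £208,000 → (£541,000 − £208,000) × 3.35% × 263/365 = £8,038.0726
Total = £8,983.5986

£8,983.60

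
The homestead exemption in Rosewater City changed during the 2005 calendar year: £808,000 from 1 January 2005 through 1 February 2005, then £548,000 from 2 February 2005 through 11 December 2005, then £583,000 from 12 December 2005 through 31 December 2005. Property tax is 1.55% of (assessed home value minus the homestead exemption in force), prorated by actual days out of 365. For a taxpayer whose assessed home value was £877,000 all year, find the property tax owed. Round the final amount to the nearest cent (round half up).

£4,716.46

1 January – 1 February 2005: 32 days, exemption £808,000 → (£877,000 − £808,000) × 1.55% × 32/365 = £93.7644
2 February – 11 December 2005: 313 days, exemption £548,000 → (£877,000 − £548,000) × 1.55% × 313/365 = £4,372.9959
12 December – 31 December 2005: 20 days, exemption £583,000 → (£877,000 − £583,000) × 1.55% × 20/365 = £249.6986
Total = £4,716.4589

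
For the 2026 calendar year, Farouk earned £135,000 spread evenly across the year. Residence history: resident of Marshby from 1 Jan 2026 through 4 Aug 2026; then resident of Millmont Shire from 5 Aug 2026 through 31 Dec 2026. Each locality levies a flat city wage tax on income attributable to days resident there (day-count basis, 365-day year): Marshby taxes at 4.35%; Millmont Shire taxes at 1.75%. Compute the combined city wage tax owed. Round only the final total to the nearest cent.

Marshby, 1 Jan – 4 Aug 2026: 216 days → £135,000 × 4.35% × 216/365 = £3,475.2329
Millmont Shire, 5 Aug – 31 Dec 2026: 149 days → £135,000 × 1.75% × 149/365 = £964.4178
Total = £4,439.6507

£4,439.65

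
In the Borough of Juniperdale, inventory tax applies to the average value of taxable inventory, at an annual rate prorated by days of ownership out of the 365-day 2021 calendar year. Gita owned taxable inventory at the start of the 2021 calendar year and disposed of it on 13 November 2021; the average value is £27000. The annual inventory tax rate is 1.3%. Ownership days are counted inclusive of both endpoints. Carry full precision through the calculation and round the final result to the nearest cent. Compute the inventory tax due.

£304.84

Days held (1 January – 13 November 2021): 317 out of 365
Tax = £27000 × 1.3% × 317/365 = £304.8411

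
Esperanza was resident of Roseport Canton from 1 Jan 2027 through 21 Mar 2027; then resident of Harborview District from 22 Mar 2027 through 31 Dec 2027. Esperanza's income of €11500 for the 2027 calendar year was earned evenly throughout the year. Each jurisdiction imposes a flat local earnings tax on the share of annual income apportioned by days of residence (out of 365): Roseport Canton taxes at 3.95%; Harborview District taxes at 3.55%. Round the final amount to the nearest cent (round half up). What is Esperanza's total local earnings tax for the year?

€418.33

Roseport Canton, 1 Jan – 21 Mar 2027: 80 days → €11500 × 3.95% × 80/365 = €99.5616
Harborview District, 22 Mar – 31 Dec 2027: 285 days → €11500 × 3.55% × 285/365 = €318.7705
Total = €418.3322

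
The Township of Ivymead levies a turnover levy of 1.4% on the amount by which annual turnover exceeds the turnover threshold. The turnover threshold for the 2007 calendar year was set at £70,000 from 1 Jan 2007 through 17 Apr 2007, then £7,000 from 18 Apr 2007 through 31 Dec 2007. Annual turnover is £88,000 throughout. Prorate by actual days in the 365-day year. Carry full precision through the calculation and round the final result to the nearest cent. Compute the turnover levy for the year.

1 Jan – 17 Apr 2007: 107 days, exemption £70,000 → (£88,000 − £70,000) × 1.4% × 107/365 = £73.8740
18 Apr – 31 Dec 2007: 258 days, exemption £7,000 → (£88,000 − £7,000) × 1.4% × 258/365 = £801.5671
Total = £875.4411

£875.44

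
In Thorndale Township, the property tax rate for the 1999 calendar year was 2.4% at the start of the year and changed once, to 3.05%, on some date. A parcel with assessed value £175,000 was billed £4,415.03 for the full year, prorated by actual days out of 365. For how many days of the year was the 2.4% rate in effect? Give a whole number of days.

Let d = days at the first rate; then 365 − d days at the second rate.
£175,000 × [2.4%·d + 3.05%·(365−d)] / 365 = £4,415.03
Solving gives d = 296, so the new rate took effect on 24 Oct 1999.

296 days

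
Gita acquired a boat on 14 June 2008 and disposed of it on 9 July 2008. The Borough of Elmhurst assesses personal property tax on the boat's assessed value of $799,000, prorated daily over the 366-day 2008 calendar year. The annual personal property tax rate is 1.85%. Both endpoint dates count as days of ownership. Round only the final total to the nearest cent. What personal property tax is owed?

Days held (14 June – 9 July 2008): 26 out of 366
Tax = $799,000 × 1.85% × 26/366 = $1,050.0519

$1,050.05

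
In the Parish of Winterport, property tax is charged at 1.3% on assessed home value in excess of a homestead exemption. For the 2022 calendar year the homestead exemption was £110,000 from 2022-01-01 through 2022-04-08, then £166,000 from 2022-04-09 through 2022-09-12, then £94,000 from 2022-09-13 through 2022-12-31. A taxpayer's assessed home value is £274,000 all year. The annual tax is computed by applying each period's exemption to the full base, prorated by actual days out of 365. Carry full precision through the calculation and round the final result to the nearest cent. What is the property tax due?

2022-01-01 to 2022-04-08: 98 days, exemption £110,000 → (£274,000 − £110,000) × 1.3% × 98/365 = £572.4274
2022-04-09 to 2022-09-12: 157 days, exemption £166,000 → (£274,000 − £166,000) × 1.3% × 157/365 = £603.9123
2022-09-13 to 2022-12-31: 110 days, exemption £94,000 → (£274,000 − £94,000) × 1.3% × 110/365 = £705.2055
Total = £1,881.5452

£1,881.55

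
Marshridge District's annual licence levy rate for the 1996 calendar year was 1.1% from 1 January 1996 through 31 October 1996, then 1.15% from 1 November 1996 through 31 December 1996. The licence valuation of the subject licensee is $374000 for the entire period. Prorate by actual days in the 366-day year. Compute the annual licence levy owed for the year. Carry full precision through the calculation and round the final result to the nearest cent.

$4145.17

1 January – 31 October 1996: 305 days at 1.1% → $374000 × 1.1% × 305/366 = $3428.3333
1 November – 31 December 1996: 61 days at 1.15% → $374000 × 1.15% × 61/366 = $716.8333
Total = $4145.1667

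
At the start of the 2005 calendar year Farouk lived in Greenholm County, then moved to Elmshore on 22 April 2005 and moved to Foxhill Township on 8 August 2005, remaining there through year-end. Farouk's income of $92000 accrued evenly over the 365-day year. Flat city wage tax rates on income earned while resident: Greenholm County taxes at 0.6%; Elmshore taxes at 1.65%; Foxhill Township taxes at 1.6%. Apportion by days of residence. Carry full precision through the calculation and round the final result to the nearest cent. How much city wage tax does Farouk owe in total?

Greenholm County, 1 January – 21 April 2005: 111 days → $92000 × 0.6% × 111/365 = $167.8685
Elmshore, 22 April – 7 August 2005: 108 days → $92000 × 1.65% × 108/365 = $449.1616
Foxhill Township, 8 August – 31 December 2005: 146 days → $92000 × 1.6% × 146/365 = $588.8000
Total = $1205.8301

$1205.83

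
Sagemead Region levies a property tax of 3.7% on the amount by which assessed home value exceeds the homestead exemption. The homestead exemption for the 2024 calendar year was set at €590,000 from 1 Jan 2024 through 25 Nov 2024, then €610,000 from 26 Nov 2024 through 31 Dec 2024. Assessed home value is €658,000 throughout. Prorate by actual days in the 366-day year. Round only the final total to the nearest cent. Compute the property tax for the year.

1 Jan – 25 Nov 2024: 330 days, exemption €590,000 → (€658,000 − €590,000) × 3.7% × 330/366 = €2,268.5246
26 Nov – 31 Dec 2024: 36 days, exemption €610,000 → (€658,000 − €610,000) × 3.7% × 36/366 = €174.6885
Total = €2,443.2131

€2,443.21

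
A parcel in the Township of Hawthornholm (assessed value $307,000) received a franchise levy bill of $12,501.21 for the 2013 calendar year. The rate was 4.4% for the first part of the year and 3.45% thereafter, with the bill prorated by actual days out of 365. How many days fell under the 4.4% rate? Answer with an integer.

Let d = days at the first rate; then 365 − d days at the second rate.
$307,000 × [4.4%·d + 3.45%·(365−d)] / 365 = $12,501.21
Solving gives d = 239, so the new rate took effect on 28 Aug 2013.

239 days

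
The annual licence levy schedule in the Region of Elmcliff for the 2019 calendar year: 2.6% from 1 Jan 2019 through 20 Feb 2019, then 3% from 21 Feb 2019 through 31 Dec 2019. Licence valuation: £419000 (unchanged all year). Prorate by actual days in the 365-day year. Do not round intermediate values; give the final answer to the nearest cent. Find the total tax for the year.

£12335.82

1 Jan – 20 Feb 2019: 51 days at 2.6% → £419000 × 2.6% × 51/365 = £1522.1753
21 Feb – 31 Dec 2019: 314 days at 3% → £419000 × 3% × 314/365 = £10813.6438
Total = £12335.8192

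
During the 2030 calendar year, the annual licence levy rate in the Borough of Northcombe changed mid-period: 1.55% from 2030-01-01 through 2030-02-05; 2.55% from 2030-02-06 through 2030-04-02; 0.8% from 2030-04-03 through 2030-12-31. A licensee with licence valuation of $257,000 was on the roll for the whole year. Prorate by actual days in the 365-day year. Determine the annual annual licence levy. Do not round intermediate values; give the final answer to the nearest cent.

$2,936.14

2030-01-01 to 2030-02-05: 36 days at 1.55% → $257,000 × 1.55% × 36/365 = $392.8932
2030-02-06 to 2030-04-02: 56 days at 2.55% → $257,000 × 2.55% × 56/365 = $1,005.4685
2030-04-03 to 2030-12-31: 273 days at 0.8% → $257,000 × 0.8% × 273/365 = $1,537.7753
Total = $2,936.1370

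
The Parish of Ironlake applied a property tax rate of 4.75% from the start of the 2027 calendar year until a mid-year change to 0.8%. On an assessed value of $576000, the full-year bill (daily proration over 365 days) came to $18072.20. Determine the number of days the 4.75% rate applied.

Let d = days at the first rate; then 365 − d days at the second rate.
$576000 × [4.75%·d + 0.8%·(365−d)] / 365 = $18072.20
Solving gives d = 216, so the new rate took effect on 5 August 2027.

216 days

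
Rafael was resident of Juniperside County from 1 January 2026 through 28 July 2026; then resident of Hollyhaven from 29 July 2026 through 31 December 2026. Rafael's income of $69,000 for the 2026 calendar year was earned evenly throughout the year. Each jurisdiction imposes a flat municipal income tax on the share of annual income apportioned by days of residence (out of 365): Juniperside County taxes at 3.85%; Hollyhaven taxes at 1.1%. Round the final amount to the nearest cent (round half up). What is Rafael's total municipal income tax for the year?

Juniperside County, 1 January – 28 July 2026: 209 days → $69,000 × 3.85% × 209/365 = $1,521.1192
Hollyhaven, 29 July – 31 December 2026: 156 days → $69,000 × 1.1% × 156/365 = $324.3945
Total = $1,845.5137

$1,845.51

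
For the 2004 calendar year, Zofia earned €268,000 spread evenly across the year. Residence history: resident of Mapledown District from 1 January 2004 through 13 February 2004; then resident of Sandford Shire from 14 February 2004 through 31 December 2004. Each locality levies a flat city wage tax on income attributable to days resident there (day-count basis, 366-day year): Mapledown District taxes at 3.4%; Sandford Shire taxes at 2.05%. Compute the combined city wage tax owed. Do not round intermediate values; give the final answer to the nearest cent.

Mapledown District, 1 January – 13 February 2004: 44 days → €268,000 × 3.4% × 44/366 = €1,095.4317
Sandford Shire, 14 February – 31 December 2004: 322 days → €268,000 × 2.05% × 322/366 = €4,833.5191
Total = €5,928.9508

€5,928.95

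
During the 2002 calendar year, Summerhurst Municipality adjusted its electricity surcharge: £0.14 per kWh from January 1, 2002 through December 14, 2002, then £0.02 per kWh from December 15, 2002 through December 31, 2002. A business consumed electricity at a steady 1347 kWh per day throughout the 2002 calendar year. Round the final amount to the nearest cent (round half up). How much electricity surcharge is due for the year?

January 1 – December 14, 2002: 348 days × 1347 kWh/day = 468,756 kWh at £0.14/kWh → £65,625.84
December 15 – December 31, 2002: 17 days × 1347 kWh/day = 22,899 kWh at £0.02/kWh → £457.98

£66,083.82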